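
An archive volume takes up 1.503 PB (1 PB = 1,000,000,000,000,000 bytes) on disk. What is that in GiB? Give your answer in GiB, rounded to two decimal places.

1.503 PB × 1,000,000,000,000,000 bytes/PB = 1,503,000,000,000,000 bytes
1 GiB = 2^30 bytes = 1,073,741,824 bytes
1,503,000,000,000,000 / 1,073,741,824 = 1,399,777.83 GiB

1,399,777.83 GiB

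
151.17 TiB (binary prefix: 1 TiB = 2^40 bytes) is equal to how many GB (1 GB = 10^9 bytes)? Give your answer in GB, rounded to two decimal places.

151.17 TiB × 1,099,511,627,776 bytes/TiB = 166,213,172,770,897.92 bytes
1 GB = 10^9 bytes = 1,000,000,000 bytes
166,213,172,770,897.92 / 1,000,000,000 = 166,213.17 GB

166,213.17 GB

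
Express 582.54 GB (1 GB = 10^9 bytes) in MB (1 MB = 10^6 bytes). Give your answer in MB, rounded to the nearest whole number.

582,540 MB

582.54 GB = 582.54 × 10^9 bytes = 582,540,000,000 bytes
1 MB = 1,000,000 bytes
582,540,000,000 / 1,000,000 = 582,540 MB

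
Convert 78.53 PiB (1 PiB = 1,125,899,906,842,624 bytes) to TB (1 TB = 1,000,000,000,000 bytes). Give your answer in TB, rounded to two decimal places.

88,416.92 TB

78.53 PiB = 78.53 × 2^50 bytes = 88,416,919,684,351,262.72 bytes
1 TB = 10^12 bytes = 1,000,000,000,000 bytes
88,416,919,684,351,262.72 / 1,000,000,000,000 = 88,416.92 TB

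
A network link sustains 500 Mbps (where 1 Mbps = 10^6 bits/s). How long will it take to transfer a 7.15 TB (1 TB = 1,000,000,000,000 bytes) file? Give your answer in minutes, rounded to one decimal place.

7.15 TB = 7,150,000,000,000 bytes = 57,200,000,000,000 bits
500 Mbps = 500,000,000 bits/s
time = 57,200,000,000,000 / 500,000,000 = 114,400.00 s
114,400.00 s / 60 = 1,906.7 minutes

1,906.7 minutes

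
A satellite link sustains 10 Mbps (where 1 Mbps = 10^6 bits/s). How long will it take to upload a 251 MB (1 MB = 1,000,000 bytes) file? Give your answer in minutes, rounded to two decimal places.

3.35 minutes

251 MB = 251,000,000 bytes = 2,008,000,000 bits
10 Mbps = 10,000,000 bits/s
time = 2,008,000,000 / 10,000,000 = 200.800 s
200.800 s / 60 = 3.35 minutes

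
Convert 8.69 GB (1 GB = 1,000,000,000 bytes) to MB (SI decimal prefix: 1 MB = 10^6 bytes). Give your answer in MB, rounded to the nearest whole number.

8.69 GB = 8.69 × 10^9 bytes = 8,690,000,000 bytes
1 MB = 1,000,000 bytes
8,690,000,000 / 1,000,000 = 8,690 MB

8,690 MB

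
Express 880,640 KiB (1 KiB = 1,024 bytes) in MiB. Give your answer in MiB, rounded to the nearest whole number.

860 MiB

880,640 KiB = 880,640 × 2^10 bytes = 901,775,360 bytes
1 MiB = 2^20 bytes = 1,048,576 bytes
901,775,360 / 1,048,576 = 860 MiB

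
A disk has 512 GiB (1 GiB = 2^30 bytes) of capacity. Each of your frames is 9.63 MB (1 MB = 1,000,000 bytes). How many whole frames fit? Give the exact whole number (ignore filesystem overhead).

57,087

Capacity: 512 GiB = 549,755,813,888 bytes
Per item: 9.63 MB = 9,630,000 bytes
⌊549,755,813,888 / 9,630,000⌋ = 57,087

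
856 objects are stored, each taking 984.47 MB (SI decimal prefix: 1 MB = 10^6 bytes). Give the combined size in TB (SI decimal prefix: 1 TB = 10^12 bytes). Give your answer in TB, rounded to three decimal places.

0.843 TB

Total = 856 × 984.47 MB = 842706.32 MB
= 842706.32 × 1,000,000 bytes = 842,706,320,000 bytes
1 TB = 1,000,000,000,000 bytes
842,706,320,000 / 1,000,000,000,000 = 0.843 TB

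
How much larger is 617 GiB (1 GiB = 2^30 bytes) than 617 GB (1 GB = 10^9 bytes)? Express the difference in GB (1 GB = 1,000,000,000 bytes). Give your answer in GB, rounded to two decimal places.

617 GiB = 617 × 1,073,741,824 = 662,498,705,408 bytes
617 GB = 617 × 1,000,000,000 = 617,000,000,000 bytes
difference = 45,498,705,408 bytes
45,498,705,408 / 1,000,000,000 = 45.50 GB

45.50 GB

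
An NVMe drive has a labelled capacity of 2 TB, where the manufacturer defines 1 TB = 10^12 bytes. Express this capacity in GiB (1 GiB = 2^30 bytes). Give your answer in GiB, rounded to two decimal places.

1,862.65 GiB

2 TB = 2 × 10^12 bytes = 2,000,000,000,000 bytes
1 GiB = 2^30 bytes = 1,073,741,824 bytes
2,000,000,000,000 / 1,073,741,824 = 1,862.65 GiB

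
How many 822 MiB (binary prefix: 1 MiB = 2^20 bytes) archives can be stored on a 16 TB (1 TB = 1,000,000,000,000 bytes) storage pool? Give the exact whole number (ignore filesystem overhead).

Capacity: 16 TB = 16,000,000,000,000 bytes
Per item: 822 MiB = 861,929,472 bytes
⌊16,000,000,000,000 / 861,929,472⌋ = 18,563

18,563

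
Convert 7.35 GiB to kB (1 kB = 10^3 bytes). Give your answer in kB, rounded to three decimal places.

7,892,002.406 kB

7.35 GiB × 1,073,741,824 bytes/GiB = 7,892,002,406.4 bytes
1 kB = 1,000 bytes
7,892,002,406.4 / 1,000 = 7,892,002.406 kB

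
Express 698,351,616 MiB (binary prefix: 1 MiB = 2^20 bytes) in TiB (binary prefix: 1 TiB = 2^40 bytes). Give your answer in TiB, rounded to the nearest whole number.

698,351,616 MiB = 698,351,616 × 2^20 bytes = 732,274,744,098,816 bytes
1 TiB = 2^40 bytes = 1,099,511,627,776 bytes
732,274,744,098,816 / 1,099,511,627,776 = 666 TiB

666 TiB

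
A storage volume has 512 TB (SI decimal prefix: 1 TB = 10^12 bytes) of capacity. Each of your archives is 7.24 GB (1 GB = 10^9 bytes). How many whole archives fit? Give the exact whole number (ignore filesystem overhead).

Capacity: 512 TB = 512,000,000,000,000 bytes
Per item: 7.24 GB = 7,240,000,000 bytes
⌊512,000,000,000,000 / 7,240,000,000⌋ = 70,718

70,718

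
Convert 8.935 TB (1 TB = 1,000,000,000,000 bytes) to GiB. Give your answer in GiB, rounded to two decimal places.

8.935 TB = 8.935 × 10^12 bytes = 8,935,000,000,000 bytes
1 GiB = 2^30 bytes = 1,073,741,824 bytes
8,935,000,000,000 / 1,073,741,824 = 8,321.37 GiB

8,321.37 GiB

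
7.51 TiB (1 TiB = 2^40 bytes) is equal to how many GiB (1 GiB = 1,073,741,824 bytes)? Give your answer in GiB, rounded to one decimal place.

7.51 TiB = 7.51 × 2^40 bytes = 8,257,332,324,597.76 bytes
1 GiB = 2^30 bytes = 1,073,741,824 bytes
8,257,332,324,597.76 / 1,073,741,824 = 7,690.2 GiB

7,690.2 GiB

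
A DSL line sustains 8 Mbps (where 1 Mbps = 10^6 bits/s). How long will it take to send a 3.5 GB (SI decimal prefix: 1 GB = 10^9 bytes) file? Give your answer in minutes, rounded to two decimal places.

3.5 GB = 3,500,000,000 bytes = 28,000,000,000 bits
8 Mbps = 8,000,000 bits/s
time = 28,000,000,000 / 8,000,000 = 3,500.000 s
3,500.000 s / 60 = 58.33 minutes

58.33 minutes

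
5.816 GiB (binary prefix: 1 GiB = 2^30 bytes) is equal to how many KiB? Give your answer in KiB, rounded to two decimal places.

5.816 GiB × 1,073,741,824 bytes/GiB = 6,244,882,448.384 bytes
1 KiB = 2^10 bytes = 1,024 bytes
6,244,882,448.384 / 1,024 = 6,098,518.02 KiB

6,098,518.02 KiB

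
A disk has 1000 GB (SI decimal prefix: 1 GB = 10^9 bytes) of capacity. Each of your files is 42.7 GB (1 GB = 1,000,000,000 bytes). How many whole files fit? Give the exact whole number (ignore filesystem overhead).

23

Capacity: 1000 GB = 1,000,000,000,000 bytes
Per item: 42.7 GB = 42,700,000,000 bytes
⌊1,000,000,000,000 / 42,700,000,000⌋ = 23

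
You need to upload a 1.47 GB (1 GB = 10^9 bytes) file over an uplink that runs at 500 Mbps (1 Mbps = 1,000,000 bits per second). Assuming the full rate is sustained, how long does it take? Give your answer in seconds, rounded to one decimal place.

1.47 GB = 1,470,000,000 bytes = 11,760,000,000 bits
500 Mbps = 500,000,000 bits/s
time = 11,760,000,000 / 500,000,000 = 23.5 s

23.5 seconds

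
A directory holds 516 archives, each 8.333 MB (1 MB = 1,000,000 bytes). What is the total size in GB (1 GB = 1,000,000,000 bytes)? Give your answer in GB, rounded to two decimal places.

4.30 GB

Total = 516 × 8.333 MB = 4299.828 MB
= 4299.828 × 1,000,000 bytes = 4,299,828,000 bytes
1 GB = 1,000,000,000 bytes
4,299,828,000 / 1,000,000,000 = 4.30 GB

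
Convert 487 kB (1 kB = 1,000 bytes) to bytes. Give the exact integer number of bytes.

487,000 bytes

487 × 1,000 = 487,000 bytes  (1 kB = 10^3 bytes)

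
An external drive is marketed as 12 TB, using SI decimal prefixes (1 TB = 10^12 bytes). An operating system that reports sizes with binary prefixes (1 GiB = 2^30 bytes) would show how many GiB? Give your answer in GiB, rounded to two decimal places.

12 TB = 12 × 10^12 bytes = 12,000,000,000,000 bytes
1 GiB = 2^30 bytes = 1,073,741,824 bytes
12,000,000,000,000 / 1,073,741,824 = 11,175.87 GiB

11,175.87 GiB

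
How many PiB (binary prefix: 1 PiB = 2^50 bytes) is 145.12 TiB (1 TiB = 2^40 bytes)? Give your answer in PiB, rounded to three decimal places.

145.12 TiB = 145.12 × 2^40 bytes = 159,561,127,422,853.12 bytes
1 PiB = 2^50 bytes = 1,125,899,906,842,624 bytes
159,561,127,422,853.12 / 1,125,899,906,842,624 = 0.142 PiB

0.142 PiB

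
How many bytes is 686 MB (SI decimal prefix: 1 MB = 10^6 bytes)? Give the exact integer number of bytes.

686,000,000 bytes

686 × 1,000,000 = 686,000,000 bytes  (1 MB = 10^6 bytes)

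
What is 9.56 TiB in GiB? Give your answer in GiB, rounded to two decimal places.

9,789.44 GiB

9.56 TiB = 9.56 × 2^40 bytes = 10,511,331,161,538.56 bytes
1 GiB = 1,073,741,824 bytes
10,511,331,161,538.56 / 1,073,741,824 = 9,789.44 GiB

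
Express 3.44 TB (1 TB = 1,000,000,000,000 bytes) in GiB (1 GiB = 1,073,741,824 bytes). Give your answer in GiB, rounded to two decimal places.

3.44 TB × 1,000,000,000,000 bytes/TB = 3,440,000,000,000 bytes
1 GiB = 2^30 bytes = 1,073,741,824 bytes
3,440,000,000,000 / 1,073,741,824 = 3,203.75 GiB

3,203.75 GiB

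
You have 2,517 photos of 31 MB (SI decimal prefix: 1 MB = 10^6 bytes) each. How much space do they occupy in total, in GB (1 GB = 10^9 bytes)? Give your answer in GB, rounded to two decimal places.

78.03 GB

Total = 2,517 × 31 MB = 78,027 MB
= 78,027 × 1,000,000 bytes = 78,027,000,000 bytes
1 GB = 1,000,000,000 bytes
78,027,000,000 / 1,000,000,000 = 78.03 GB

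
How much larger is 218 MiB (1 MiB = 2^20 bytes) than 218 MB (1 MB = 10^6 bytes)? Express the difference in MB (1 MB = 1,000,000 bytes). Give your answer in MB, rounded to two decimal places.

10.59 MB

218 MiB = 218 × 1,048,576 = 228,589,568 bytes
218 MB = 218 × 1,000,000 = 218,000,000 bytes
difference = 10,589,568 bytes
10,589,568 / 1,000,000 = 10.59 MB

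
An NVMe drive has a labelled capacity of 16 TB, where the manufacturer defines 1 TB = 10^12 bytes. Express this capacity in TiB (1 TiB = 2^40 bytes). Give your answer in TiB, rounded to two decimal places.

14.55 TiB

16 TB = 16 × 10^12 bytes = 16,000,000,000,000 bytes
1 TiB = 1,099,511,627,776 bytes
16,000,000,000,000 / 1,099,511,627,776 = 14.55 TiB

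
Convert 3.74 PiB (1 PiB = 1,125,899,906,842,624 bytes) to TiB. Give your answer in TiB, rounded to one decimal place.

3,829.8 TiB

3.74 PiB = 3.74 × 2^50 bytes = 4,210,865,651,591,413.76 bytes
1 TiB = 1,099,511,627,776 bytes
4,210,865,651,591,413.76 / 1,099,511,627,776 = 3,829.8 TiB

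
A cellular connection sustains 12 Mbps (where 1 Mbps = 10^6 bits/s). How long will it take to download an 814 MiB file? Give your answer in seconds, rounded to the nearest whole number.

814 MiB = 853,540,864 bytes = 6,828,326,912 bits
12 Mbps = 12,000,000 bits/s
time = 6,828,326,912 / 12,000,000 = 569 s

569 seconds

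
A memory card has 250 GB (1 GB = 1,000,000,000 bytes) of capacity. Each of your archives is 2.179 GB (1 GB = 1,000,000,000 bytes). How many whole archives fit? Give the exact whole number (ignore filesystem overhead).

114

Capacity: 250 GB = 250,000,000,000 bytes
Per item: 2.179 GB = 2,179,000,000 bytes
⌊250,000,000,000 / 2,179,000,000⌋ = 114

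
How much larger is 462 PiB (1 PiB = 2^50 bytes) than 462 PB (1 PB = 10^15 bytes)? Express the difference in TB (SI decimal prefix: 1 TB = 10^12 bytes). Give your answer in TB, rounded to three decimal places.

58,165.757 TB

462 PiB = 462 × 1,125,899,906,842,624 = 520,165,756,961,292,288 bytes
462 PB = 462 × 1,000,000,000,000,000 = 462,000,000,000,000,000 bytes
difference = 58,165,756,961,292,288 bytes
58,165,756,961,292,288 / 1,000,000,000,000 = 58,165.757 TB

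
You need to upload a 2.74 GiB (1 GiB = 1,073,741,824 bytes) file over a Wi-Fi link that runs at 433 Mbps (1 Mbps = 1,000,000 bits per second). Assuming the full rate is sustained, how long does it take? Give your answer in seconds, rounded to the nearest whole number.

54 seconds

2.74 GiB = 2,942,052,597.76 bytes = 23,536,420,782.08 bits
433 Mbps = 433,000,000 bits/s
time = 23,536,420,782.08 / 433,000,000 = 54 s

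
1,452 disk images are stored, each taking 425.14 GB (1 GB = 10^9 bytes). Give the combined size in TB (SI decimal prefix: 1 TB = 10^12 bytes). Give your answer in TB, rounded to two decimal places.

Total = 1,452 × 425.14 GB = 617303.28 GB
= 617303.28 × 1,000,000,000 bytes = 617,303,280,000,000 bytes
1 TB = 1,000,000,000,000 bytes
617,303,280,000,000 / 1,000,000,000,000 = 617.30 TB

617.30 TB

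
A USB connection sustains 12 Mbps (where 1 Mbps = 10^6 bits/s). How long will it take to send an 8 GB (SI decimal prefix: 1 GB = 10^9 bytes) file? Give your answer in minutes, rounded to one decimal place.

88.9 minutes

8 GB = 8,000,000,000 bytes = 64,000,000,000 bits
12 Mbps = 12,000,000 bits/s
time = 64,000,000,000 / 12,000,000 = 5,333.33 s
5,333.33 s / 60 = 88.9 minutes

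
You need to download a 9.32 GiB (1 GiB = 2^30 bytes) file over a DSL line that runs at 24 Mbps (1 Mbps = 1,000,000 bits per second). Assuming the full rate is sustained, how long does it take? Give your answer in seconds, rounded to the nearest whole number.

9.32 GiB = 10,007,273,799.68 bytes = 80,058,190,397.44 bits
24 Mbps = 24,000,000 bits/s
time = 80,058,190,397.44 / 24,000,000 = 3,336 s

3,336 seconds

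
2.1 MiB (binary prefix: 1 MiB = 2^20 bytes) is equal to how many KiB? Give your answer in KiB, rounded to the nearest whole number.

2.1 MiB = 2.1 × 2^20 bytes = 2,202,009.6 bytes
1 KiB = 1,024 bytes
2,202,009.6 / 1,024 = 2,150 KiB

2,150 KiB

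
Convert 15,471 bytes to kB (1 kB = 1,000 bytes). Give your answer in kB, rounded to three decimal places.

15.471 kB

15,471 bytes given.
1 kB = 1,000 bytes
15,471 / 1,000 = 15.471 kB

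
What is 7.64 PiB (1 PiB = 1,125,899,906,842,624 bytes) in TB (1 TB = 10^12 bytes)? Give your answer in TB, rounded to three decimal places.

7.64 PiB × 1,125,899,906,842,624 bytes/PiB = 8,601,875,288,277,647.36 bytes
1 TB = 1,000,000,000,000 bytes
8,601,875,288,277,647.36 / 1,000,000,000,000 = 8,601.875 TB

8,601.875 TB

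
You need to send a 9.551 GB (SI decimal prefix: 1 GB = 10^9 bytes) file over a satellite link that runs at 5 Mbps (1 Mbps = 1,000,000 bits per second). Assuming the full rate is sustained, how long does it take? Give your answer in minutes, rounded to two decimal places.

9.551 GB = 9,551,000,000 bytes = 76,408,000,000 bits
5 Mbps = 5,000,000 bits/s
time = 76,408,000,000 / 5,000,000 = 15,281.600 s
15,281.600 s / 60 = 254.69 minutes

254.69 minutes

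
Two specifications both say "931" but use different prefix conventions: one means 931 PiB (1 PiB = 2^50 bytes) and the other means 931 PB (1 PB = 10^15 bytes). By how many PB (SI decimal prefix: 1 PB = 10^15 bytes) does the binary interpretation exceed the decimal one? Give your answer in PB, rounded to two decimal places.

931 PiB = 931 × 1,125,899,906,842,624 = 1,048,212,813,270,482,944 bytes
931 PB = 931 × 1,000,000,000,000,000 = 931,000,000,000,000,000 bytes
difference = 117,212,813,270,482,944 bytes
117,212,813,270,482,944 / 1,000,000,000,000,000 = 117.21 PB

117.21 PB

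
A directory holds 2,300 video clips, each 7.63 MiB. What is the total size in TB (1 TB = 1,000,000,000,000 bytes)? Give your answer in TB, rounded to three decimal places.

Total = 2,300 × 7.63 MiB = 17,549 MiB
= 17,549 × 1,048,576 bytes = 18,401,460,224 bytes
1 TB = 1,000,000,000,000 bytes
18,401,460,224 / 1,000,000,000,000 = 0.018 TB

0.018 TB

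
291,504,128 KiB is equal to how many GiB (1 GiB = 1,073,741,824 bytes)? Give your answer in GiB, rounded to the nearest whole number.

291,504,128 KiB = 291,504,128 × 2^10 bytes = 298,500,227,072 bytes
1 GiB = 1,073,741,824 bytes
298,500,227,072 / 1,073,741,824 = 278 GiB

278 GiB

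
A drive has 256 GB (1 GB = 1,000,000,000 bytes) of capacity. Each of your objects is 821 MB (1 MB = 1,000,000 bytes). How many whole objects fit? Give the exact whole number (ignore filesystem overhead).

Capacity: 256 GB = 256,000,000,000 bytes
Per item: 821 MB = 821,000,000 bytes
⌊256,000,000,000 / 821,000,000⌋ = 311

311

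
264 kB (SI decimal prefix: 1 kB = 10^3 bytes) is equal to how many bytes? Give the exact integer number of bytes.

264,000 bytes

264 × 1,000 = 264,000 bytes  (1 kB = 10^3 bytes)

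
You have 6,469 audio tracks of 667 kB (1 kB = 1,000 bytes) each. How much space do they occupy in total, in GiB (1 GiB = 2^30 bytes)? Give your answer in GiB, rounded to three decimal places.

Total = 6,469 × 667 kB = 4,314,823 kB
= 4,314,823 × 1,000 bytes = 4,314,823,000 bytes
1 GiB = 1,073,741,824 bytes
4,314,823,000 / 1,073,741,824 = 4.018 GiB

4.018 GiB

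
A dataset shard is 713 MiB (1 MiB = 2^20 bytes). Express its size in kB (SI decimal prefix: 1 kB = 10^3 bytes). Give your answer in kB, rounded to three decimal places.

713 MiB × 1,048,576 bytes/MiB = 747,634,688 bytes
1 kB = 10^3 bytes = 1,000 bytes
747,634,688 / 1,000 = 747,634.688 kB

747,634.688 kB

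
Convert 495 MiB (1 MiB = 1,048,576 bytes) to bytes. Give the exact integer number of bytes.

495 × 1,048,576 = 519,045,120 bytes

519,045,120 bytes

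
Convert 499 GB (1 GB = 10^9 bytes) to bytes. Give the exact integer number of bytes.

499 × 1,000,000,000 = 499,000,000,000 bytes  (1 GB = 10^9 bytes)

499,000,000,000 bytes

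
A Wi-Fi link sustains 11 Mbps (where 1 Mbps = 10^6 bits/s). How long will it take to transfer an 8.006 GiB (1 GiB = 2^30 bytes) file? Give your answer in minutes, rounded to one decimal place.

8.006 GiB = 8,596,377,042.944 bytes = 68,771,016,343.552 bits
11 Mbps = 11,000,000 bits/s
time = 68,771,016,343.552 / 11,000,000 = 6,251.91 s
6,251.91 s / 60 = 104.2 minutes

104.2 minutes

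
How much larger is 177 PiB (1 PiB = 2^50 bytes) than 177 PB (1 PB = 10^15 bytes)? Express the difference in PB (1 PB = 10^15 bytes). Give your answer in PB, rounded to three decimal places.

177 PiB = 177 × 1,125,899,906,842,624 = 199,284,283,511,144,448 bytes
177 PB = 177 × 1,000,000,000,000,000 = 177,000,000,000,000,000 bytes
difference = 22,284,283,511,144,448 bytes
22,284,283,511,144,448 / 1,000,000,000,000,000 = 22.284 PB

22.284 PB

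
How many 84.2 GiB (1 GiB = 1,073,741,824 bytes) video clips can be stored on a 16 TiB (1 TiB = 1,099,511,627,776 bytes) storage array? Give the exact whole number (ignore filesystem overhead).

194

Capacity: 16 TiB = 17,592,186,044,416 bytes
Per item: 84.2 GiB = 90,409,061,580.8 bytes
⌊17,592,186,044,416 / 90,409,061,580.8⌋ = 194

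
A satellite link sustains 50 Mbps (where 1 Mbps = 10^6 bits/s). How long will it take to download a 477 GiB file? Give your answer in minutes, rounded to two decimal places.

477 GiB = 512,174,850,048 bytes = 4,097,398,800,384 bits
50 Mbps = 50,000,000 bits/s
time = 4,097,398,800,384 / 50,000,000 = 81,947.976 s
81,947.976 s / 60 = 1,365.80 minutes

1,365.80 minutes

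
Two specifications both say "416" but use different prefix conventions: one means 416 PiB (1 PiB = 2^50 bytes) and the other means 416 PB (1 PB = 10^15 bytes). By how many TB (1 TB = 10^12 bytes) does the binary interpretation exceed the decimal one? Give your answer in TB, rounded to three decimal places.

52,374.361 TB

416 PiB = 416 × 1,125,899,906,842,624 = 468,374,361,246,531,584 bytes
416 PB = 416 × 1,000,000,000,000,000 = 416,000,000,000,000,000 bytes
difference = 52,374,361,246,531,584 bytes
52,374,361,246,531,584 / 1,000,000,000,000 = 52,374.361 TB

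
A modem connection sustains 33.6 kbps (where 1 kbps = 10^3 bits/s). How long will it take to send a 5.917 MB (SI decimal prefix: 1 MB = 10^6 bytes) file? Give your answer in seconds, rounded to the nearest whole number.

1,409 seconds

5.917 MB = 5,917,000 bytes = 47,336,000 bits
33.6 kbps = 33,600 bits/s
time = 47,336,000 / 33,600 = 1,409 s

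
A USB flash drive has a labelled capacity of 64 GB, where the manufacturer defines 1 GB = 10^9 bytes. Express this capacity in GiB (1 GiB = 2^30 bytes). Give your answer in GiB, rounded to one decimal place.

64 GB × 1,000,000,000 bytes/GB = 64,000,000,000 bytes
1 GiB = 2^30 bytes = 1,073,741,824 bytes
64,000,000,000 / 1,073,741,824 = 59.6 GiB

59.6 GiB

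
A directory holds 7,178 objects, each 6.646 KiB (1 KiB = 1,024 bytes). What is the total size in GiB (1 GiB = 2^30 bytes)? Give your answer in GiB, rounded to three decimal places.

0.045 GiB

Total = 7,178 × 6.646 KiB = 47704.988 KiB
= 47704.988 × 1,024 bytes = 48,849,907.712 bytes
1 GiB = 1,073,741,824 bytes
48,849,907.712 / 1,073,741,824 = 0.045 GiB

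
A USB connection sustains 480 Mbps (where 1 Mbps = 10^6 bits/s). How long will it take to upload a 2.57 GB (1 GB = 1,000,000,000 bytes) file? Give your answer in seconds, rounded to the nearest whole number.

2.57 GB = 2,570,000,000 bytes = 20,560,000,000 bits
480 Mbps = 480,000,000 bits/s
time = 20,560,000,000 / 480,000,000 = 43 s

43 seconds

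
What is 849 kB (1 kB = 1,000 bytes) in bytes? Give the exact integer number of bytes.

849,000 bytes

849 × 1,000 = 849,000 bytes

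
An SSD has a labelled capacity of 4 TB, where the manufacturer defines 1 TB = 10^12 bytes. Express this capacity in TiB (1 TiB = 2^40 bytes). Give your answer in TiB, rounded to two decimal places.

3.64 TiB

4 TB = 4 × 10^12 bytes = 4,000,000,000,000 bytes
1 TiB = 2^40 bytes = 1,099,511,627,776 bytes
4,000,000,000,000 / 1,099,511,627,776 = 3.64 TiB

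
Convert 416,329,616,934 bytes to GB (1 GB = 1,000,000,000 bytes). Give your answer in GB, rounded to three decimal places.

416.330 GB

416,329,616,934 bytes given.
1 GB = 10^9 bytes = 1,000,000,000 bytes
416,329,616,934 / 1,000,000,000 = 416.330 GB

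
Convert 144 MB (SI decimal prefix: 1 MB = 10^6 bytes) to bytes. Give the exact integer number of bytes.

144,000,000 bytes

144 × 1,000,000 = 144,000,000 bytes  (1 MB = 10^6 bytes)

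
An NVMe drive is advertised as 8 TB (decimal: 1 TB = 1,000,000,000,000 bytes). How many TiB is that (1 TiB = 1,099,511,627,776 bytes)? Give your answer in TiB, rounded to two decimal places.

7.28 TiB

8 TB = 8 × 10^12 bytes = 8,000,000,000,000 bytes
1 TiB = 2^40 bytes = 1,099,511,627,776 bytes
8,000,000,000,000 / 1,099,511,627,776 = 7.28 TiB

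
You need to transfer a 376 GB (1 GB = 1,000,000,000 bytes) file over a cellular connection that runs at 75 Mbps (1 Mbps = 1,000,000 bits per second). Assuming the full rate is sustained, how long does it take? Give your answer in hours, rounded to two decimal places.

11.14 hours

376 GB = 376,000,000,000 bytes = 3,008,000,000,000 bits
75 Mbps = 75,000,000 bits/s
time = 3,008,000,000,000 / 75,000,000 = 40,106.6667 s
40,106.6667 s / 3600 = 11.14 hours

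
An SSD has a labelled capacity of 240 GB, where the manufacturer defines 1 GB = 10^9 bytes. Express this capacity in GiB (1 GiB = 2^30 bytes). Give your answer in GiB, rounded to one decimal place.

240 GB × 1,000,000,000 bytes/GB = 240,000,000,000 bytes
1 GiB = 2^30 bytes = 1,073,741,824 bytes
240,000,000,000 / 1,073,741,824 = 223.5 GiB

223.5 GiB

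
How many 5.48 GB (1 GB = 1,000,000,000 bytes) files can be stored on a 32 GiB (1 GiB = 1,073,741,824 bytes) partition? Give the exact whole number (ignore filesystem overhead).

6

Capacity: 32 GiB = 34,359,738,368 bytes
Per item: 5.48 GB = 5,480,000,000 bytes
⌊34,359,738,368 / 5,480,000,000⌋ = 6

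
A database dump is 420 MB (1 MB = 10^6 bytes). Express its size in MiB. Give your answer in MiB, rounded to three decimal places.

420 MB = 420 × 10^6 bytes = 420,000,000 bytes
1 MiB = 1,048,576 bytes
420,000,000 / 1,048,576 = 400.543 MiB

400.543 MiB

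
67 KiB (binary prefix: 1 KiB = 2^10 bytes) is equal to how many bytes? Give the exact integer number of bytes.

67 × 1,024 = 68,608 bytes  (1 KiB = 2^10 bytes)

68,608 bytes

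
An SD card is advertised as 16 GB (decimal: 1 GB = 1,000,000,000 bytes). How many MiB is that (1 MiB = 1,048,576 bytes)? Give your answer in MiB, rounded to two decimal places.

15,258.79 MiB

16 GB = 16 × 10^9 bytes = 16,000,000,000 bytes
1 MiB = 1,048,576 bytes
16,000,000,000 / 1,048,576 = 15,258.79 MiB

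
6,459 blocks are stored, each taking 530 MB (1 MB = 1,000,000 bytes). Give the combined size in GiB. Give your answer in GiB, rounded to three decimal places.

Total = 6,459 × 530 MB = 3,423,270 MB
= 3,423,270 × 1,000,000 bytes = 3,423,270,000,000 bytes
1 GiB = 1,073,741,824 bytes
3,423,270,000,000 / 1,073,741,824 = 3,188.169 GiB

3,188.169 GiB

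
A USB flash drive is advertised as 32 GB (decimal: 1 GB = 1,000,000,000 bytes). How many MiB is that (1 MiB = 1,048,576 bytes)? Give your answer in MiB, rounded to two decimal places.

30,517.58 MiB

32 GB = 32 × 10^9 bytes = 32,000,000,000 bytes
1 MiB = 1,048,576 bytes
32,000,000,000 / 1,048,576 = 30,517.58 MiB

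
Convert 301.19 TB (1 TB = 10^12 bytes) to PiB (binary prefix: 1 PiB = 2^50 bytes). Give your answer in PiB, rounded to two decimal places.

0.27 PiB

301.19 TB × 1,000,000,000,000 bytes/TB = 301,190,000,000,000 bytes
1 PiB = 1,125,899,906,842,624 bytes
301,190,000,000,000 / 1,125,899,906,842,624 = 0.27 PiB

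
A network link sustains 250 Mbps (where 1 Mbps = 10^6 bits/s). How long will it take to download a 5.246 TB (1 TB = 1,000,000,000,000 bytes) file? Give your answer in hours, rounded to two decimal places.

5.246 TB = 5,246,000,000,000 bytes = 41,968,000,000,000 bits
250 Mbps = 250,000,000 bits/s
time = 41,968,000,000,000 / 250,000,000 = 167,872.0000 s
167,872.0000 s / 3600 = 46.63 hours

46.63 hours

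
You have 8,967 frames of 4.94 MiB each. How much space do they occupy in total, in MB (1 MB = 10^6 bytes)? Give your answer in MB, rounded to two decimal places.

46,448.75 MB

Total = 8,967 × 4.94 MiB = 44296.98 MiB
= 44296.98 × 1,048,576 bytes = 46,448,750,100.48 bytes
1 MB = 1,000,000 bytes
46,448,750,100.48 / 1,000,000 = 46,448.75 MB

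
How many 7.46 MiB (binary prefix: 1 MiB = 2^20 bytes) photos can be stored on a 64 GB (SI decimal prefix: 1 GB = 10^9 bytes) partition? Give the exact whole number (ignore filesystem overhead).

Capacity: 64 GB = 64,000,000,000 bytes
Per item: 7.46 MiB = 7,822,376.96 bytes
⌊64,000,000,000 / 7,822,376.96⌋ = 8,181

8,181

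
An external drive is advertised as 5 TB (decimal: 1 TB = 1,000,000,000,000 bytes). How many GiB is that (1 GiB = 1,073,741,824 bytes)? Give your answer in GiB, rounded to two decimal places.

4,656.61 GiB

5 TB × 1,000,000,000,000 bytes/TB = 5,000,000,000,000 bytes
1 GiB = 1,073,741,824 bytes
5,000,000,000,000 / 1,073,741,824 = 4,656.61 GiB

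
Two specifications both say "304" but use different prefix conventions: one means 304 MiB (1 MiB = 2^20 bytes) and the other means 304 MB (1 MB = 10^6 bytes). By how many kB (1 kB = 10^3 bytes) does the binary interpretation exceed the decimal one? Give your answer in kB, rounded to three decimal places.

304 MiB = 304 × 1,048,576 = 318,767,104 bytes
304 MB = 304 × 1,000,000 = 304,000,000 bytes
difference = 14,767,104 bytes
14,767,104 / 1,000 = 14,767.104 kB

14,767.104 kB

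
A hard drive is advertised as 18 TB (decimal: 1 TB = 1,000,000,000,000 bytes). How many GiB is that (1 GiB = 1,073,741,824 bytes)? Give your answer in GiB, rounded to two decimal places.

16,763.81 GiB

18 TB × 1,000,000,000,000 bytes/TB = 18,000,000,000,000 bytes
1 GiB = 1,073,741,824 bytes
18,000,000,000,000 / 1,073,741,824 = 16,763.81 GiB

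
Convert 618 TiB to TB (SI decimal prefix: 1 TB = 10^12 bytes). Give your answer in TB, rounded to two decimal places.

618 TiB = 618 × 2^40 bytes = 679,498,185,965,568 bytes
1 TB = 1,000,000,000,000 bytes
679,498,185,965,568 / 1,000,000,000,000 = 679.50 TB

679.50 TB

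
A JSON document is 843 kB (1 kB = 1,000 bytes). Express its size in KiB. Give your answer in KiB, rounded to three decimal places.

843 kB × 1,000 bytes/kB = 843,000 bytes
1 KiB = 2^10 bytes = 1,024 bytes
843,000 / 1,024 = 823.242 KiB

823.242 KiB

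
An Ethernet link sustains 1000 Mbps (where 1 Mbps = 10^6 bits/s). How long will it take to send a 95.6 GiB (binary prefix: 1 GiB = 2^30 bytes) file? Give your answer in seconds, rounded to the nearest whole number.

821 seconds

95.6 GiB = 102,649,718,374.4 bytes = 821,197,746,995.2 bits
1000 Mbps = 1,000,000,000 bits/s
time = 821,197,746,995.2 / 1,000,000,000 = 821 s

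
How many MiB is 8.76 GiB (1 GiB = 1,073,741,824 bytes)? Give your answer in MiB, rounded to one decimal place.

8.76 GiB × 1,073,741,824 bytes/GiB = 9,405,978,378.24 bytes
1 MiB = 1,048,576 bytes
9,405,978,378.24 / 1,048,576 = 8,970.2 MiB

8,970.2 MiB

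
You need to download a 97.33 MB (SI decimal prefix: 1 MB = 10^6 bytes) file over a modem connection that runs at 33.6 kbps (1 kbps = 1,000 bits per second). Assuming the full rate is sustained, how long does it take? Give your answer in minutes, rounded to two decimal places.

386.23 minutes

97.33 MB = 97,330,000 bytes = 778,640,000 bits
33.6 kbps = 33,600 bits/s
time = 778,640,000 / 33,600 = 23,173.810 s
23,173.810 s / 60 = 386.23 minutes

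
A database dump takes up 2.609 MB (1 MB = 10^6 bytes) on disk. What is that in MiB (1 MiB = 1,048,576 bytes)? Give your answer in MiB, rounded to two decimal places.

2.49 MiB

2.609 MB = 2.609 × 10^6 bytes = 2,609,000 bytes
1 MiB = 2^20 bytes = 1,048,576 bytes
2,609,000 / 1,048,576 = 2.49 MiB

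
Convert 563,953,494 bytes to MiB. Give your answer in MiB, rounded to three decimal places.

563,953,494 bytes given.
1 MiB = 1,048,576 bytes
563,953,494 / 1,048,576 = 537.828 MiB

537.828 MiB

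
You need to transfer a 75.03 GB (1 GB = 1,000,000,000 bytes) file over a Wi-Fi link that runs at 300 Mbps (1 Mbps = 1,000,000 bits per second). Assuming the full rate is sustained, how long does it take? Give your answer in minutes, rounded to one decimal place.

75.03 GB = 75,030,000,000 bytes = 600,240,000,000 bits
300 Mbps = 300,000,000 bits/s
time = 600,240,000,000 / 300,000,000 = 2,000.80 s
2,000.80 s / 60 = 33.3 minutes

33.3 minutes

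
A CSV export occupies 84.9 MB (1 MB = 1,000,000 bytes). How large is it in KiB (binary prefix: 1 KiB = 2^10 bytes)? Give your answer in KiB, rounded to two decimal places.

82,910.16 KiB

84.9 MB = 84.9 × 10^6 bytes = 84,900,000 bytes
1 KiB = 2^10 bytes = 1,024 bytes
84,900,000 / 1,024 = 82,910.16 KiB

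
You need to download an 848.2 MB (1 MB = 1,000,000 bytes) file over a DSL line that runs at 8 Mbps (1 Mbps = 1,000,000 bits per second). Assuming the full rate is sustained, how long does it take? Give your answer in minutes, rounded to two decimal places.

14.14 minutes

848.2 MB = 848,200,000 bytes = 6,785,600,000 bits
8 Mbps = 8,000,000 bits/s
time = 6,785,600,000 / 8,000,000 = 848.200 s
848.200 s / 60 = 14.14 minutes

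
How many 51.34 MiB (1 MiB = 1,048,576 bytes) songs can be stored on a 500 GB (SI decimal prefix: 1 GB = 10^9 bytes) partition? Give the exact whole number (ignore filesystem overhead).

Capacity: 500 GB = 500,000,000,000 bytes
Per item: 51.34 MiB = 53,833,891.84 bytes
⌊500,000,000,000 / 53,833,891.84⌋ = 9,287

9,287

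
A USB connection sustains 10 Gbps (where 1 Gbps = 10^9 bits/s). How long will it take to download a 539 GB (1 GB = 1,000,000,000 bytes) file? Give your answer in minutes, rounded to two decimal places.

7.19 minutes

539 GB = 539,000,000,000 bytes = 4,312,000,000,000 bits
10 Gbps = 10,000,000,000 bits/s
time = 4,312,000,000,000 / 10,000,000,000 = 431.200 s
431.200 s / 60 = 7.19 minutes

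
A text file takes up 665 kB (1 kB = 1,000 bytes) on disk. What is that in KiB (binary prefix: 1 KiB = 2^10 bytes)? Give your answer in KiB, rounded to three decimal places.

649.414 KiB

665 kB = 665 × 10^3 bytes = 665,000 bytes
1 KiB = 2^10 bytes = 1,024 bytes
665,000 / 1,024 = 649.414 KiB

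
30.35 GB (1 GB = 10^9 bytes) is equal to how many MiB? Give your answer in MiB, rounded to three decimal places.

28,944.016 MiB

30.35 GB × 1,000,000,000 bytes/GB = 30,350,000,000 bytes
1 MiB = 1,048,576 bytes
30,350,000,000 / 1,048,576 = 28,944.016 MiB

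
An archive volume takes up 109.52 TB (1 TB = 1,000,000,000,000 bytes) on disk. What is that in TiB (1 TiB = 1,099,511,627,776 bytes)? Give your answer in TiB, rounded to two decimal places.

99.61 TiB

109.52 TB × 1,000,000,000,000 bytes/TB = 109,520,000,000,000 bytes
1 TiB = 1,099,511,627,776 bytes
109,520,000,000,000 / 1,099,511,627,776 = 99.61 TiB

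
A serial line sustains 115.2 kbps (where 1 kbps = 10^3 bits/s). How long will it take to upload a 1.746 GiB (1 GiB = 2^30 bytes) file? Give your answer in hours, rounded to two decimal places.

1.746 GiB = 1,874,753,224.704 bytes = 14,998,025,797.632 bits
115.2 kbps = 115,200 bits/s
time = 14,998,025,797.632 / 115,200 = 130,191.1962 s
130,191.1962 s / 3600 = 36.16 hours

36.16 hours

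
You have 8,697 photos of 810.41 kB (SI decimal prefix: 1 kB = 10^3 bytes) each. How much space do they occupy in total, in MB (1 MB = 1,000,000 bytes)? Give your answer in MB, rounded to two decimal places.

Total = 8,697 × 810.41 kB = 7048135.77 kB
= 7048135.77 × 1,000 bytes = 7,048,135,770 bytes
1 MB = 1,000,000 bytes
7,048,135,770 / 1,000,000 = 7,048.14 MB

7,048.14 MB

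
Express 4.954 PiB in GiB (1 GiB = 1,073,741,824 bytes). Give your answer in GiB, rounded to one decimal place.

4.954 PiB = 4.954 × 2^50 bytes = 5,577,708,138,498,359.296 bytes
1 GiB = 2^30 bytes = 1,073,741,824 bytes
5,577,708,138,498,359.296 / 1,073,741,824 = 5,194,645.5 GiB

5,194,645.5 GiB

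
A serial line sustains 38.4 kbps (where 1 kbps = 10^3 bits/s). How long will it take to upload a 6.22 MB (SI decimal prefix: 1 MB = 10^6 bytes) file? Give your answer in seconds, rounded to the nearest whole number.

1,296 seconds

6.22 MB = 6,220,000 bytes = 49,760,000 bits
38.4 kbps = 38,400 bits/s
time = 49,760,000 / 38,400 = 1,296 s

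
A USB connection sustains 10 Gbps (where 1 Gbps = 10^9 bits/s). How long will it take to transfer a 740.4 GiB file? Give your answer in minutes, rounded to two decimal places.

740.4 GiB = 794,998,446,489.6 bytes = 6,359,987,571,916.8 bits
10 Gbps = 10,000,000,000 bits/s
time = 6,359,987,571,916.8 / 10,000,000,000 = 635.999 s
635.999 s / 60 = 10.60 minutes

10.60 minutes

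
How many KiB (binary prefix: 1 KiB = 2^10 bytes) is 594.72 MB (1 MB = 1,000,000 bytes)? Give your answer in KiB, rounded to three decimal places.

594.72 MB = 594.72 × 10^6 bytes = 594,720,000 bytes
1 KiB = 2^10 bytes = 1,024 bytes
594,720,000 / 1,024 = 580,781.250 KiB

580,781.250 KiB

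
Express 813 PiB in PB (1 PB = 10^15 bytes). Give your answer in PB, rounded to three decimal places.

813 PiB = 813 × 2^50 bytes = 915,356,624,263,053,312 bytes
1 PB = 1,000,000,000,000,000 bytes
915,356,624,263,053,312 / 1,000,000,000,000,000 = 915.357 PB

915.357 PB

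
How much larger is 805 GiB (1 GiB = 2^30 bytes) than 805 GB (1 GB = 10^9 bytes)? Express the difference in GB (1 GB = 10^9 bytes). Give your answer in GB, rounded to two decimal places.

59.36 GB

805 GiB = 805 × 1,073,741,824 = 864,362,168,320 bytes
805 GB = 805 × 1,000,000,000 = 805,000,000,000 bytes
difference = 59,362,168,320 bytes
59,362,168,320 / 1,000,000,000 = 59.36 GB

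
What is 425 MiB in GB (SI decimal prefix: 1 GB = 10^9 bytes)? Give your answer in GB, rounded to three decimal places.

0.446 GB

425 MiB × 1,048,576 bytes/MiB = 445,644,800 bytes
1 GB = 10^9 bytes = 1,000,000,000 bytes
445,644,800 / 1,000,000,000 = 0.446 GB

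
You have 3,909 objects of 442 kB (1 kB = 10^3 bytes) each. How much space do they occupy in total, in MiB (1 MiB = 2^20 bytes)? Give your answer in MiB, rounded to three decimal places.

Total = 3,909 × 442 kB = 1,727,778 kB
= 1,727,778 × 1,000 bytes = 1,727,778,000 bytes
1 MiB = 1,048,576 bytes
1,727,778,000 / 1,048,576 = 1,647.738 MiB

1,647.738 MiB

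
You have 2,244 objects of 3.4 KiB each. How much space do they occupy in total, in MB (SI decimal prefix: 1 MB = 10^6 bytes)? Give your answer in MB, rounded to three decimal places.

Total = 2,244 × 3.4 KiB = 7629.6 KiB
= 7629.6 × 1,024 bytes = 7,812,710.4 bytes
1 MB = 1,000,000 bytes
7,812,710.4 / 1,000,000 = 7.813 MB

7.813 MB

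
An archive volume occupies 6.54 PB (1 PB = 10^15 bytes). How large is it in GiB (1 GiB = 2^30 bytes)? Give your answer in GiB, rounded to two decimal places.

6,090,849.64 GiB

6.54 PB = 6.54 × 10^15 bytes = 6,540,000,000,000,000 bytes
1 GiB = 2^30 bytes = 1,073,741,824 bytes
6,540,000,000,000,000 / 1,073,741,824 = 6,090,849.64 GiB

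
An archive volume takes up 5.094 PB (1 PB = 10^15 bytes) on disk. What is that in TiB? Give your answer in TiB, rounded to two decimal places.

5.094 PB × 1,000,000,000,000,000 bytes/PB = 5,094,000,000,000,000 bytes
1 TiB = 2^40 bytes = 1,099,511,627,776 bytes
5,094,000,000,000,000 / 1,099,511,627,776 = 4,632.97 TiB

4,632.97 TiB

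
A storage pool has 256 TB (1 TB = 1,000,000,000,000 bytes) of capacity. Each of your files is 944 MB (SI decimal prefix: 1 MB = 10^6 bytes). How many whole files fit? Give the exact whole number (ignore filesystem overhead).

271,186

Capacity: 256 TB = 256,000,000,000,000 bytes
Per item: 944 MB = 944,000,000 bytes
⌊256,000,000,000,000 / 944,000,000⌋ = 271,186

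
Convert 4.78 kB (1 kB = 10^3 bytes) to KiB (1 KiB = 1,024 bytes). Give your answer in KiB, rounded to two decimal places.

4.78 kB × 1,000 bytes/kB = 4,780 bytes
1 KiB = 1,024 bytes
4,780 / 1,024 = 4.67 KiB

4.67 KiB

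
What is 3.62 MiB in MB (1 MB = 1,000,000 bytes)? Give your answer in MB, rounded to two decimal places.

3.62 MiB × 1,048,576 bytes/MiB = 3,795,845.12 bytes
1 MB = 1,000,000 bytes
3,795,845.12 / 1,000,000 = 3.80 MB

3.80 MB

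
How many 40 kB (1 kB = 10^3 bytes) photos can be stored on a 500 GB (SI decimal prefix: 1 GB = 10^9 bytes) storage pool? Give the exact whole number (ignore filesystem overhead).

Capacity: 500 GB = 500,000,000,000 bytes
Per item: 40 kB = 40,000 bytes
⌊500,000,000,000 / 40,000⌋ = 12,500,000

12,500,000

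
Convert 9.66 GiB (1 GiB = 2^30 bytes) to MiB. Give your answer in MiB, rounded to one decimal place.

9,891.8 MiB

9.66 GiB × 1,073,741,824 bytes/GiB = 10,372,346,019.84 bytes
1 MiB = 1,048,576 bytes
10,372,346,019.84 / 1,048,576 = 9,891.8 MiB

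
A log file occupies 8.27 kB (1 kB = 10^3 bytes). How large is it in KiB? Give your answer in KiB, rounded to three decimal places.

8.27 kB = 8.27 × 10^3 bytes = 8,270 bytes
1 KiB = 2^10 bytes = 1,024 bytes
8,270 / 1,024 = 8.076 KiB

8.076 KiB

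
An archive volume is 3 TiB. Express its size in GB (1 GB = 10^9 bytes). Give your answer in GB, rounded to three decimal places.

3 TiB × 1,099,511,627,776 bytes/TiB = 3,298,534,883,328 bytes
1 GB = 10^9 bytes = 1,000,000,000 bytes
3,298,534,883,328 / 1,000,000,000 = 3,298.535 GB

3,298.535 GB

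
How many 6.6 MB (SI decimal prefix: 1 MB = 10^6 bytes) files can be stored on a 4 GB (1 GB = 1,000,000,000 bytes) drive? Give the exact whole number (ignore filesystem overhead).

Capacity: 4 GB = 4,000,000,000 bytes
Per item: 6.6 MB = 6,600,000 bytes
⌊4,000,000,000 / 6,600,000⌋ = 606

606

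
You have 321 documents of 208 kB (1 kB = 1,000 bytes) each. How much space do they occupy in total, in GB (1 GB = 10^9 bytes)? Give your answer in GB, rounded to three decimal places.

Total = 321 × 208 kB = 66,768 kB
= 66,768 × 1,000 bytes = 66,768,000 bytes
1 GB = 1,000,000,000 bytes
66,768,000 / 1,000,000,000 = 0.067 GB

0.067 GB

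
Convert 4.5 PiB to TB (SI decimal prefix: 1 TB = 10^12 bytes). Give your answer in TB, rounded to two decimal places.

4.5 PiB = 4.5 × 2^50 bytes = 5,066,549,580,791,808 bytes
1 TB = 10^12 bytes = 1,000,000,000,000 bytes
5,066,549,580,791,808 / 1,000,000,000,000 = 5,066.55 TB

5,066.55 TB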